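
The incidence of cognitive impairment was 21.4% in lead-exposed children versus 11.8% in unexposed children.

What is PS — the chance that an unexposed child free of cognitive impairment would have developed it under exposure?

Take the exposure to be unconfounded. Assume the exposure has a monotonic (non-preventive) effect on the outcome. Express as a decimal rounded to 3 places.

p₁ = 0.214, p₀ = 0.118.
Under exogeneity and monotonicity, PS = (p₁ − p₀) / (1 − p₀).
PS = (0.214 − 0.118) / (1 − 0.118) = 0.096 / 0.882 ≈ 0.1088

PS ≈ 0.109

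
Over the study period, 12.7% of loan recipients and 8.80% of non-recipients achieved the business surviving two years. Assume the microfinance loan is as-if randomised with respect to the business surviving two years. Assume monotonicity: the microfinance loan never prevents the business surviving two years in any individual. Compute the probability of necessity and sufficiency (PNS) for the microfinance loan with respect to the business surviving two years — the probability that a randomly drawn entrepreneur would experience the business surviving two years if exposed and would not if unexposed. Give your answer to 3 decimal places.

p₁ = 0.127, p₀ = 0.088.
Under exogeneity and monotonicity, PNS = p₁ − p₀.
PNS = 0.127 − 0.088 = 0.039

PNS ≈ 0.039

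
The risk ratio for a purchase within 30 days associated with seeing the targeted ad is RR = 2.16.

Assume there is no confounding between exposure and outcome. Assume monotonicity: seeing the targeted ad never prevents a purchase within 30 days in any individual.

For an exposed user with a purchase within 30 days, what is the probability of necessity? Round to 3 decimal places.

Under exogeneity and monotonicity, PN = (RR − 1) / RR = 1 − 1/RR.
PN = (2.16 − 1) / 2.16 = 1.16 / 2.16 ≈ 0.5370

PN ≈ 0.537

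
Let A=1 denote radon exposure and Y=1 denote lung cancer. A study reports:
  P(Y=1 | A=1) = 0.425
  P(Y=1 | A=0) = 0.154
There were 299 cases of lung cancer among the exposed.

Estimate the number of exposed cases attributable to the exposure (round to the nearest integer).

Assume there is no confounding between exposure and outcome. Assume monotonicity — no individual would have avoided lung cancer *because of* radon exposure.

about 191 cases

Let p₁ = 0.425, p₀ = 0.154.
PN = (p₁ − p₀)/p₁ = (0.425 − 0.154) / 0.425 ≈ 0.63765.
Attributable cases ≈ PN × (exposed cases) = 0.63765 × 299 ≈ 190.66.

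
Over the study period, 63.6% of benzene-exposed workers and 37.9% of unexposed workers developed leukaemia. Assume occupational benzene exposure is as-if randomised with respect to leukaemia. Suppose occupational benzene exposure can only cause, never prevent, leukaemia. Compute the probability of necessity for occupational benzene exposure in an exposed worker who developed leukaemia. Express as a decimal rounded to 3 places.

PN ≈ 0.404

p₁ = 0.636, p₀ = 0.379.
Under exogeneity and monotonicity, PN = (p₁ − p₀) / p₁.
PN = (0.636 − 0.379) / 0.636 = 0.257 / 0.636 ≈ 0.4041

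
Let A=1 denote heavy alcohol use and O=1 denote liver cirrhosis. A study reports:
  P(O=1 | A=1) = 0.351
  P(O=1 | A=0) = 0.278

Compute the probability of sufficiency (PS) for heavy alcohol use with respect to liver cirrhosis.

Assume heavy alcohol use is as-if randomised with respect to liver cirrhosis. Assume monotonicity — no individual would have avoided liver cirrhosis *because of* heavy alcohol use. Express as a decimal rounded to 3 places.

Let p₁ = 0.351, p₀ = 0.278.
Under exogeneity and monotonicity, PS = (p₁ − p₀) / (1 − p₀).
PS = (0.351 − 0.278) / (1 − 0.278) = 0.073 / 0.722 ≈ 0.1011

PS ≈ 0.101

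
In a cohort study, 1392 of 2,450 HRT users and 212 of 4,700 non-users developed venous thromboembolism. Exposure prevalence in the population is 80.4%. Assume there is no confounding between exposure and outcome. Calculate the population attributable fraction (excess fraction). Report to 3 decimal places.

p₁ = P(outcome | exposed) = 1392/2450 = 0.56816
p₀ = P(outcome | unexposed) = 212/4700 = 0.045106
Overall risk P(Y=1) = π·p₁ + (1−π)·p₀ = 0.804×0.56816 + 0.196×0.045106 = 0.46564.
Under exogeneity, PAF = [P(Y=1) − p₀] / P(Y=1).
PAF = (0.46564 − 0.045106) / 0.46564 ≈ 0.9031

PAF ≈ 0.903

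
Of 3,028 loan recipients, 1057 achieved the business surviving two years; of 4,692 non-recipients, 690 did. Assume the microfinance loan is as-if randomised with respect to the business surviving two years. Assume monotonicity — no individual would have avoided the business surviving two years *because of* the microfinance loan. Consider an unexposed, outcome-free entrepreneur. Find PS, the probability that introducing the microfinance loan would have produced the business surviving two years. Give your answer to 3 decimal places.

PS ≈ 0.237

p₁ = P(outcome | exposed) = 1057/3028 = 0.34908
p₀ = P(outcome | unexposed) = 690/4692 = 0.14706
Under exogeneity and monotonicity, PS = (p₁ − p₀) / (1 − p₀).
PS = (0.34908 − 0.14706) / (1 − 0.14706) = 0.20202 / 0.85294 ≈ 0.2368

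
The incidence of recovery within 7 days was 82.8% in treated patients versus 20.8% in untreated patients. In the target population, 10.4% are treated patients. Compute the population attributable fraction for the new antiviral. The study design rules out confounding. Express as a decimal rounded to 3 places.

p₁ = 0.828, p₀ = 0.208.
Overall risk P(Y=1) = π·p₁ + (1−π)·p₀ = 0.104×0.828 + 0.896×0.208 = 0.27248.
Under exogeneity, PAF = [P(Y=1) − p₀] / P(Y=1).
PAF = (0.27248 − 0.208) / 0.27248 ≈ 0.2366

PAF ≈ 0.237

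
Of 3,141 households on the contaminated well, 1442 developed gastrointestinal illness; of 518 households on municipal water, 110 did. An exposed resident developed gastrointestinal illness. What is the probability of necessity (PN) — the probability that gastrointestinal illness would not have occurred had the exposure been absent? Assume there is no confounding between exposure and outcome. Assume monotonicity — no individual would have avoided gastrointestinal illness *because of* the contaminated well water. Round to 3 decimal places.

p₁ = P(outcome | exposed) = 1442/3141 = 0.45909
p₀ = P(outcome | unexposed) = 110/518 = 0.21236
Under exogeneity and monotonicity, PN = (p₁ − p₀) / p₁.
PN = (0.45909 − 0.21236) / 0.45909 = 0.24673 / 0.45909 ≈ 0.5374

PN ≈ 0.537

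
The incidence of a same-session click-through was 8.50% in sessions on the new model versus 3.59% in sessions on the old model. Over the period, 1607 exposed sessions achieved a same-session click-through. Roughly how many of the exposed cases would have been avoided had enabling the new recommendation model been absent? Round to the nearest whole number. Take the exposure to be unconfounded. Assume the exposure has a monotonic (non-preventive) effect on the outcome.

p₁ = 0.085, p₀ = 0.0359.
PN = (p₁ − p₀)/p₁ = (0.085 − 0.0359) / 0.085 ≈ 0.57765.
Attributable cases ≈ PN × (exposed cases) = 0.57765 × 1607 ≈ 928.28.

about 928 cases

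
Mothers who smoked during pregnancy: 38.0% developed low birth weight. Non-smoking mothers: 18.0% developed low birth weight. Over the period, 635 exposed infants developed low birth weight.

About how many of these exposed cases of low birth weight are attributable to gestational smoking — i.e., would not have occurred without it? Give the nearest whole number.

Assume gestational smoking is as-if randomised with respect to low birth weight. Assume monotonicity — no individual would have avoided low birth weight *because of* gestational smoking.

about 334 cases

p₁ = 0.38, p₀ = 0.18.
PN = (p₁ − p₀)/p₁ = (0.38 − 0.18) / 0.38 ≈ 0.52632.
Attributable cases ≈ PN × (exposed cases) = 0.52632 × 635 ≈ 334.21.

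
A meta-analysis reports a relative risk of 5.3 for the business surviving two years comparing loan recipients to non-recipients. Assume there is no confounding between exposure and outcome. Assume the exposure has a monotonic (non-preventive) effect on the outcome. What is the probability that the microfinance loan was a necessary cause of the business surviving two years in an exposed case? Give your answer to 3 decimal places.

PN ≈ 0.811

Under exogeneity and monotonicity, PN = (RR − 1) / RR = 1 − 1/RR.
PN = (5.3 − 1) / 5.3 = 4.3 / 5.3 ≈ 0.8113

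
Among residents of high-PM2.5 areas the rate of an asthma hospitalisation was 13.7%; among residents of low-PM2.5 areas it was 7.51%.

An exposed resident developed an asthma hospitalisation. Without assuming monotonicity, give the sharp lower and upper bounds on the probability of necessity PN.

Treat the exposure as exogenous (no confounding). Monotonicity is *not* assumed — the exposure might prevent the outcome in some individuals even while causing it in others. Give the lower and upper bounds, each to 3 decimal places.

0.452 ≤ PN ≤ 1.000

p₁ = 0.137, p₀ = 0.0751.
Under exogeneity alone the bounds on PN are max{0,(p₁−p₀)/p₁} ≤ PN ≤ min{1,(1−p₀)/p₁}.
  lower = (p₁ − p₀)/p₁ = 0.0619 / 0.137 ≈ 0.4518
  upper = min{1, (1 − p₀)/p₁} = 0.9249 / 0.137 ≈ 6.7511 → capped at 1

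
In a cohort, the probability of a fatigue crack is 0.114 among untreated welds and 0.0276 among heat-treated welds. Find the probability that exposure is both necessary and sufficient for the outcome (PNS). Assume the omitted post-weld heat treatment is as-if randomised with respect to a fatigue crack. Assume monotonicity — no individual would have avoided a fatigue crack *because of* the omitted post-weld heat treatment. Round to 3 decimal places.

Let p₁ = 0.114, p₀ = 0.0276.
Under exogeneity and monotonicity, PNS = p₁ − p₀.
PNS = 0.114 − 0.0276 = 0.0864

PNS ≈ 0.086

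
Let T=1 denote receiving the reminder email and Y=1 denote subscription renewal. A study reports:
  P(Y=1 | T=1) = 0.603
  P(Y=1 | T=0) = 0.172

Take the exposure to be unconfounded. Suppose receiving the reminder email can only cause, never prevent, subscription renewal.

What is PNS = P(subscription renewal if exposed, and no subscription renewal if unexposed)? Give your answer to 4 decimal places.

Let p₁ = 0.603, p₀ = 0.172.
Under exogeneity and monotonicity, PNS = p₁ − p₀.
PNS = 0.603 − 0.172 = 0.431

PNS ≈ 0.4310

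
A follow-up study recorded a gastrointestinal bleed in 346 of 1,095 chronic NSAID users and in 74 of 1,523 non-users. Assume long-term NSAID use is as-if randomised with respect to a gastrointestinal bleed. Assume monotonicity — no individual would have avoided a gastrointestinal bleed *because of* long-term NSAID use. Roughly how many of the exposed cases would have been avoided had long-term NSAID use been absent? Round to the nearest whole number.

about 293 cases

p₁ = P(outcome | exposed) = 346/1095 = 0.31598
p₀ = P(outcome | unexposed) = 74/1523 = 0.048588
PN = (p₁ − p₀)/p₁ = (0.31598 − 0.048588) / 0.31598 ≈ 0.84623.
Attributable cases ≈ PN × (exposed cases) = 0.84623 × 346 ≈ 292.80.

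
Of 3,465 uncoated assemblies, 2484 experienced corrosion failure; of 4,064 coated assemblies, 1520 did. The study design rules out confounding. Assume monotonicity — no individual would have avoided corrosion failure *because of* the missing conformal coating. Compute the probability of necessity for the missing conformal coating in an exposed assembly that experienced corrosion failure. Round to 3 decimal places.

PN ≈ 0.478

p₁ = P(outcome | exposed) = 2484/3465 = 0.71688
p₀ = P(outcome | unexposed) = 1520/4064 = 0.37402
Under exogeneity and monotonicity, PN = (p₁ − p₀) / p₁.
PN = (0.71688 − 0.37402) / 0.71688 = 0.34287 / 0.71688 ≈ 0.4783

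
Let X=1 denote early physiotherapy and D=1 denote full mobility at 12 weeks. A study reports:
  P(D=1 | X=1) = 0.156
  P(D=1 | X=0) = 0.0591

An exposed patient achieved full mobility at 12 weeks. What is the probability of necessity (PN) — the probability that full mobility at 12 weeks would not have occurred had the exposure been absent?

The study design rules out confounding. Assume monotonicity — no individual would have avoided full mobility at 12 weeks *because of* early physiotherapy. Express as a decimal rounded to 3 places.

Let p₁ = 0.156, p₀ = 0.0591.
Under exogeneity and monotonicity, PN = (p₁ − p₀) / p₁.
PN = (0.156 − 0.0591) / 0.156 = 0.0969 / 0.156 ≈ 0.6212

PN ≈ 0.621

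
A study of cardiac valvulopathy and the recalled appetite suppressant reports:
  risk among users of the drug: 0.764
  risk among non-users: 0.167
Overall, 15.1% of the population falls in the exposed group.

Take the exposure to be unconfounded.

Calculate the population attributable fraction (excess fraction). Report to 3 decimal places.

Let p₁ = 0.764, p₀ = 0.167.
Overall risk P(Y=1) = π·p₁ + (1−π)·p₀ = 0.151×0.764 + 0.849×0.167 = 0.25715.
Under exogeneity, PAF = [P(Y=1) − p₀] / P(Y=1).
PAF = (0.25715 − 0.167) / 0.25715 ≈ 0.3506

PAF ≈ 0.351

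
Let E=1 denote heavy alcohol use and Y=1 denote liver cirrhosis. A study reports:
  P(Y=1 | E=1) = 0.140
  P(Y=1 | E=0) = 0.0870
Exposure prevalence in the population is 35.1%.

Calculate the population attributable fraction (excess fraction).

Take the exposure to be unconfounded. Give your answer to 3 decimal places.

PAF ≈ 0.176

Let p₁ = 0.14, p₀ = 0.087.
Overall risk P(Y=1) = π·p₁ + (1−π)·p₀ = 0.351×0.14 + 0.649×0.087 = 0.1056.
Under exogeneity, PAF = [P(Y=1) − p₀] / P(Y=1).
PAF = (0.1056 − 0.087) / 0.1056 ≈ 0.1762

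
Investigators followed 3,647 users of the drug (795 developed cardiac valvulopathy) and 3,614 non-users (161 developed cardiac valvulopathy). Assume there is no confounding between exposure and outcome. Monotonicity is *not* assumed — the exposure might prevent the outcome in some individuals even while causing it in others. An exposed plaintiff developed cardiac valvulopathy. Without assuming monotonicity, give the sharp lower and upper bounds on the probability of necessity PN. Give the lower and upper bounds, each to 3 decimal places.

p₁ = P(outcome | exposed) = 795/3647 = 0.21799
p₀ = P(outcome | unexposed) = 161/3614 = 0.044549
Under exogeneity alone the bounds on PN are max{0,(p₁−p₀)/p₁} ≤ PN ≤ min{1,(1−p₀)/p₁}.
  lower = (p₁ − p₀)/p₁ = 0.17344 / 0.21799 ≈ 0.7956
  upper = min{1, (1 − p₀)/p₁} = 0.95545 / 0.21799 ≈ 4.3831 → capped at 1

0.796 ≤ PN ≤ 1.000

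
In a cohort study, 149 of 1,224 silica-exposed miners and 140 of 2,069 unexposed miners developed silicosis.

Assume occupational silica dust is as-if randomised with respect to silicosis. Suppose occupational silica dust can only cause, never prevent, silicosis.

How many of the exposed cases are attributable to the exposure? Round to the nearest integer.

about 66 cases

p₁ = P(outcome | exposed) = 149/1224 = 0.12173
p₀ = P(outcome | unexposed) = 140/2069 = 0.067666
PN = (p₁ − p₀)/p₁ = (0.12173 − 0.067666) / 0.12173 ≈ 0.44414.
Attributable cases ≈ PN × (exposed cases) = 0.44414 × 149 ≈ 66.18.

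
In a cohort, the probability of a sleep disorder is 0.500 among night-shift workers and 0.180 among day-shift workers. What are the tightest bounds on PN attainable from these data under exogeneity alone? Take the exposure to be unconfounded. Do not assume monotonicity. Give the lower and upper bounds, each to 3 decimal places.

Let p₁ = 0.5, p₀ = 0.18.
Under exogeneity alone the bounds on PN are max{0,(p₁−p₀)/p₁} ≤ PN ≤ min{1,(1−p₀)/p₁}.
  lower = (p₁ − p₀)/p₁ = 0.32 / 0.5 ≈ 0.6400
  upper = min{1, (1 − p₀)/p₁} = 0.82 / 0.5 ≈ 1.6400 → capped at 1

0.640 ≤ PN ≤ 1.000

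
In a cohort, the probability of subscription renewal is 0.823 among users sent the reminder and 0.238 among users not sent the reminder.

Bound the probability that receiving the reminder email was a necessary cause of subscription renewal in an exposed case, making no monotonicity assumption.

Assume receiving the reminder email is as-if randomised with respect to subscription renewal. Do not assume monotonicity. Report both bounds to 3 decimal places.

0.711 ≤ PN ≤ 0.926

Let p₁ = 0.823, p₀ = 0.238.
Under exogeneity alone the bounds on PN are max{0,(p₁−p₀)/p₁} ≤ PN ≤ min{1,(1−p₀)/p₁}.
  lower = (p₁ − p₀)/p₁ = 0.585 / 0.823 ≈ 0.7108
  upper = min{1, (1 − p₀)/p₁} = 0.762 / 0.823 ≈ 0.9259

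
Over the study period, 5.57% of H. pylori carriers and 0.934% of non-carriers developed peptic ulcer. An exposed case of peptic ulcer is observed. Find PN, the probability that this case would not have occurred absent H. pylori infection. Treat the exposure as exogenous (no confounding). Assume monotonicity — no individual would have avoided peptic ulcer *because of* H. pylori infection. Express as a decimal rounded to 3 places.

p₁ = 0.0557, p₀ = 0.00934.
Under exogeneity and monotonicity, PN = (p₁ − p₀) / p₁.
PN = (0.0557 − 0.00934) / 0.0557 = 0.04636 / 0.0557 ≈ 0.8323

PN ≈ 0.832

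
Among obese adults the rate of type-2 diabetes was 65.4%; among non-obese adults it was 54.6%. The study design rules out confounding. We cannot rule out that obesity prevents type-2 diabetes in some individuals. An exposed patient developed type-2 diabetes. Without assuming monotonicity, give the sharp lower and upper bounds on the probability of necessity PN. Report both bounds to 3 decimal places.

p₁ = 0.654, p₀ = 0.546.
Under exogeneity alone the bounds on PN are max{0,(p₁−p₀)/p₁} ≤ PN ≤ min{1,(1−p₀)/p₁}.
  lower = (p₁ − p₀)/p₁ = 0.108 / 0.654 ≈ 0.1651
  upper = min{1, (1 − p₀)/p₁} = 0.454 / 0.654 ≈ 0.6942

0.165 ≤ PN ≤ 0.694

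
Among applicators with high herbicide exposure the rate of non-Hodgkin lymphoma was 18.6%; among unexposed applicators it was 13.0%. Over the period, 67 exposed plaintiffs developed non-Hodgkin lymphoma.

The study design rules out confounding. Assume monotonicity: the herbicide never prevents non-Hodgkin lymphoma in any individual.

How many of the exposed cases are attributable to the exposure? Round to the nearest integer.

about 20 cases

p₁ = 0.186, p₀ = 0.13.
PN = (p₁ − p₀)/p₁ = (0.186 − 0.13) / 0.186 ≈ 0.30108.
Attributable cases ≈ PN × (exposed cases) = 0.30108 × 67 ≈ 20.17.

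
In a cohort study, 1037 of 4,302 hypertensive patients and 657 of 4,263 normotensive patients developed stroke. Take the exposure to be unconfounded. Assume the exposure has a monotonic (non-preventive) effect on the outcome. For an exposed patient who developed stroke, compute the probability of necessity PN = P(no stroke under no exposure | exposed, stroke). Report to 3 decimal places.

PN ≈ 0.361

p₁ = P(outcome | exposed) = 1037/4302 = 0.24105
p₀ = P(outcome | unexposed) = 657/4263 = 0.15412
Under exogeneity and monotonicity, PN = (p₁ − p₀) / p₁.
PN = (0.24105 − 0.15412) / 0.24105 = 0.086934 / 0.24105 ≈ 0.3606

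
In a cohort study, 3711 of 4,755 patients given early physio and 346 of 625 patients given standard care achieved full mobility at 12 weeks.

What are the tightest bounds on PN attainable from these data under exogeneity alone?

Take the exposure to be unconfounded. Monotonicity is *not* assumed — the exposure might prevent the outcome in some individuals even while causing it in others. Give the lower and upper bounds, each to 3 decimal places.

p₁ = P(outcome | exposed) = 3711/4755 = 0.78044
p₀ = P(outcome | unexposed) = 346/625 = 0.5536
Under exogeneity alone the bounds on PN are max{0,(p₁−p₀)/p₁} ≤ PN ≤ min{1,(1−p₀)/p₁}.
  lower = (p₁ − p₀)/p₁ = 0.22684 / 0.78044 ≈ 0.2907
  upper = min{1, (1 − p₀)/p₁} = 0.4464 / 0.78044 ≈ 0.5720

0.291 ≤ PN ≤ 0.572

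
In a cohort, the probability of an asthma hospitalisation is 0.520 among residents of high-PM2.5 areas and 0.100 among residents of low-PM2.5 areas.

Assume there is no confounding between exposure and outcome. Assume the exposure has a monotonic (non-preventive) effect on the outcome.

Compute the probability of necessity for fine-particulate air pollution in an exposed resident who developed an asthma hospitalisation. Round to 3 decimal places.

Let p₁ = 0.52, p₀ = 0.1.
Under exogeneity and monotonicity, PN = (p₁ − p₀) / p₁.
PN = (0.52 − 0.1) / 0.52 = 0.42 / 0.52 ≈ 0.8077

PN ≈ 0.808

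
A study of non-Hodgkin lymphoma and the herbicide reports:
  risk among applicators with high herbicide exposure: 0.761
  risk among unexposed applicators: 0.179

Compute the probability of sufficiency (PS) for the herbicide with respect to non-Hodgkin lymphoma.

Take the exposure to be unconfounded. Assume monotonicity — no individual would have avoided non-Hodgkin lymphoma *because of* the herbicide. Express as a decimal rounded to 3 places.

PS ≈ 0.709

Let p₁ = 0.761, p₀ = 0.179.
Under exogeneity and monotonicity, PS = (p₁ − p₀) / (1 − p₀).
PS = (0.761 − 0.179) / (1 − 0.179) = 0.582 / 0.821 ≈ 0.7089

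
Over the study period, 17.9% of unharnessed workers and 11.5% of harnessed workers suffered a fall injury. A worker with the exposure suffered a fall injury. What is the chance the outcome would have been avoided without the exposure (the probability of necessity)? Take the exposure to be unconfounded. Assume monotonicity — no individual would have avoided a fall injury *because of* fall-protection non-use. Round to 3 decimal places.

p₁ = 0.179, p₀ = 0.115.
Under exogeneity and monotonicity, PN = (p₁ − p₀) / p₁.
PN = (0.179 − 0.115) / 0.179 = 0.064 / 0.179 ≈ 0.3575

PN ≈ 0.358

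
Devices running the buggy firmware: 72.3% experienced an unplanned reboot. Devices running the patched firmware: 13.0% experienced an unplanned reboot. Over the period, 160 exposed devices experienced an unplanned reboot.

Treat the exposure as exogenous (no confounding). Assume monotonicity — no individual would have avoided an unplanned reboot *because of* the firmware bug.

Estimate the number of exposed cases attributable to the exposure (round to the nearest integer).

p₁ = 0.723, p₀ = 0.13.
PN = (p₁ − p₀)/p₁ = (0.723 − 0.13) / 0.723 ≈ 0.82019.
Attributable cases ≈ PN × (exposed cases) = 0.82019 × 160 ≈ 131.23.

about 131 cases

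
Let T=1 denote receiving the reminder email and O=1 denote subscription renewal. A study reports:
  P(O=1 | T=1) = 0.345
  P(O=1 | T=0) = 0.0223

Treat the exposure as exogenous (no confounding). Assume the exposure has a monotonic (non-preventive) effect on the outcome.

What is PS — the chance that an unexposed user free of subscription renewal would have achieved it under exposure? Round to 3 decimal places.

Let p₁ = 0.345, p₀ = 0.0223.
Under exogeneity and monotonicity, PS = (p₁ − p₀) / (1 − p₀).
PS = (0.345 − 0.0223) / (1 − 0.0223) = 0.3227 / 0.9777 ≈ 0.3301

PS ≈ 0.330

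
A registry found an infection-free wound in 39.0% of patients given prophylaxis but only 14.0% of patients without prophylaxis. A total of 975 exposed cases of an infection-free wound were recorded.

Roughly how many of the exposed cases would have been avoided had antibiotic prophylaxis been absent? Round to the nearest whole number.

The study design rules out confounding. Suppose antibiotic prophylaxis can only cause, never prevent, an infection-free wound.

p₁ = 0.39, p₀ = 0.14.
PN = (p₁ − p₀)/p₁ = (0.39 − 0.14) / 0.39 ≈ 0.64103.
Attributable cases ≈ PN × (exposed cases) = 0.64103 × 975 ≈ 625.00.

about 625 cases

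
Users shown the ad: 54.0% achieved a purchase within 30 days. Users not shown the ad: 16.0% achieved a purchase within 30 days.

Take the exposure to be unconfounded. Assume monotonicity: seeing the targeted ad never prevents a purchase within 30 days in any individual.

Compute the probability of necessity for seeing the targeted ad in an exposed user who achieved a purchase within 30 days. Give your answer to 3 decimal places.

p₁ = 0.54, p₀ = 0.16.
Under exogeneity and monotonicity, PN = (p₁ − p₀) / p₁.
PN = (0.54 − 0.16) / 0.54 = 0.38 / 0.54 ≈ 0.7037

PN ≈ 0.704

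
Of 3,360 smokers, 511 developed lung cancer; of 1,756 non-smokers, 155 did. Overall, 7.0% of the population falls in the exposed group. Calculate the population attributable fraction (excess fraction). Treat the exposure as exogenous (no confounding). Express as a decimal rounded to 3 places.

p₁ = P(outcome | exposed) = 511/3360 = 0.15208
p₀ = P(outcome | unexposed) = 155/1756 = 0.088269
Overall risk P(Y=1) = π·p₁ + (1−π)·p₀ = 0.07×0.15208 + 0.93×0.088269 = 0.092736.
Under exogeneity, PAF = [P(Y=1) − p₀] / P(Y=1).
PAF = (0.092736 − 0.088269) / 0.092736 ≈ 0.0482

PAF ≈ 0.048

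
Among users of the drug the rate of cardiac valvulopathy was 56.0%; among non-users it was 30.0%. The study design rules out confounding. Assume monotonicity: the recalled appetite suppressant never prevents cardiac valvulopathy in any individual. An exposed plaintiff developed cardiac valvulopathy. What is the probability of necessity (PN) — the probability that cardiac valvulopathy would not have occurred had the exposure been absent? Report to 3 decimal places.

PN ≈ 0.464

p₁ = 0.56, p₀ = 0.3.
Under exogeneity and monotonicity, PN = (p₁ − p₀) / p₁.
PN = (0.56 − 0.3) / 0.56 = 0.26 / 0.56 ≈ 0.4643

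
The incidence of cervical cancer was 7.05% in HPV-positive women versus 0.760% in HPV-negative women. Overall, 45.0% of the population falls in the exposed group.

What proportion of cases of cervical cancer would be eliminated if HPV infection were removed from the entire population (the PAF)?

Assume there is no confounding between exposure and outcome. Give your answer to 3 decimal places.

PAF ≈ 0.788

p₁ = 0.0705, p₀ = 0.0076.
Overall risk P(Y=1) = π·p₁ + (1−π)·p₀ = 0.45×0.0705 + 0.55×0.0076 = 0.035905.
Under exogeneity, PAF = [P(Y=1) − p₀] / P(Y=1).
PAF = (0.035905 − 0.0076) / 0.035905 ≈ 0.7883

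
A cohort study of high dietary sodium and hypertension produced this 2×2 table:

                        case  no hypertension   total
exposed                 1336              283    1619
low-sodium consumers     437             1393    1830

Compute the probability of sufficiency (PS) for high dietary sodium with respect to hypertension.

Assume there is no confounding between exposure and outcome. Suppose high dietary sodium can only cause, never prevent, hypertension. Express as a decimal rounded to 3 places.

p₁ = P(outcome | exposed) = 1336/1619 = 0.8252
p₀ = P(outcome | unexposed) = 437/1830 = 0.2388
Under exogeneity and monotonicity, PS = (p₁ − p₀)/(1 − p₀).
PS = (0.8252 − 0.2388) / 0.7612 ≈ 0.7704

PS ≈ 0.770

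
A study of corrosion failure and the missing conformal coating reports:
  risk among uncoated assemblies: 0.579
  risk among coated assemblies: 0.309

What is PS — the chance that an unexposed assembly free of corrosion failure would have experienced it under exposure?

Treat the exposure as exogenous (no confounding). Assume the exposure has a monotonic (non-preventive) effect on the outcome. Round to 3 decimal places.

PS ≈ 0.391

Let p₁ = 0.579, p₀ = 0.309.
Under exogeneity and monotonicity, PS = (p₁ − p₀) / (1 − p₀).
PS = (0.579 − 0.309) / (1 − 0.309) = 0.27 / 0.691 ≈ 0.3907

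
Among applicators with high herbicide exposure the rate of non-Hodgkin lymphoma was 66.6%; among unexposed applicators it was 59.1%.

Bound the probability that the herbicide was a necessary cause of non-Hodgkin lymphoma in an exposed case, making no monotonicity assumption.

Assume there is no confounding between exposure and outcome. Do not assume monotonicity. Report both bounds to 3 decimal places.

0.113 ≤ PN ≤ 0.614

p₁ = 0.666, p₀ = 0.591.
Under exogeneity alone the bounds on PN are max{0,(p₁−p₀)/p₁} ≤ PN ≤ min{1,(1−p₀)/p₁}.
  lower = (p₁ − p₀)/p₁ = 0.075 / 0.666 ≈ 0.1126
  upper = min{1, (1 − p₀)/p₁} = 0.409 / 0.666 ≈ 0.6141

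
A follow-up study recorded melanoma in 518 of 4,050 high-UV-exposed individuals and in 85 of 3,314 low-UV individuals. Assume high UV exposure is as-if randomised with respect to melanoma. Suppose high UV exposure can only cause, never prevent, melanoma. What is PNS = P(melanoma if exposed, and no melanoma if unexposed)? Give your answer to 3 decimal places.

p₁ = P(outcome | exposed) = 518/4050 = 0.1279
p₀ = P(outcome | unexposed) = 85/3314 = 0.025649
Under exogeneity and monotonicity, PNS = p₁ − p₀.
PNS = 0.1279 − 0.025649 = 0.10225

PNS ≈ 0.102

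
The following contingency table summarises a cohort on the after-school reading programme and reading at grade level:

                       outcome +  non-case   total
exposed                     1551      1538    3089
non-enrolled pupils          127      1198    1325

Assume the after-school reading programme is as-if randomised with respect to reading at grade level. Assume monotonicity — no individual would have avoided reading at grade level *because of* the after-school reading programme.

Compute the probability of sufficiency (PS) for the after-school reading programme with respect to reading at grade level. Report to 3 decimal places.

p₁ = P(outcome | exposed) = 1551/3089 = 0.5021
p₀ = P(outcome | unexposed) = 127/1325 = 0.095849
Under exogeneity and monotonicity, PS = (p₁ − p₀)/(1 − p₀).
PS = (0.5021 − 0.095849) / 0.90415 ≈ 0.4493

PS ≈ 0.449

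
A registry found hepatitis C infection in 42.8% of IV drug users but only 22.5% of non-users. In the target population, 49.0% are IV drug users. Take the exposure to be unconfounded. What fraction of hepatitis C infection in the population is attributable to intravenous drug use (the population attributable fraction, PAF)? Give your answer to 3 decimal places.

p₁ = 0.428, p₀ = 0.225.
Overall risk P(Y=1) = π·p₁ + (1−π)·p₀ = 0.49×0.428 + 0.51×0.225 = 0.32447.
Under exogeneity, PAF = [P(Y=1) − p₀] / P(Y=1).
PAF = (0.32447 − 0.225) / 0.32447 ≈ 0.3066

PAF ≈ 0.307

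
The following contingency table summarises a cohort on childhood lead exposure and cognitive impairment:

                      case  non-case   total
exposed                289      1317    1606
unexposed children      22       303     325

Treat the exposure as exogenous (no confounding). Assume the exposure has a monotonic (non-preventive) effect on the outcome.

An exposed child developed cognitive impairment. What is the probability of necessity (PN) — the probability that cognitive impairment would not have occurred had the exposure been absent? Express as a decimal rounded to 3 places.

p₁ = P(outcome | exposed) = 289/1606 = 0.17995
p₀ = P(outcome | unexposed) = 22/325 = 0.067692
Under exogeneity and monotonicity, PN = (p₁ − p₀)/p₁.
PN = (0.17995 − 0.067692) / 0.17995 ≈ 0.6238

PN ≈ 0.624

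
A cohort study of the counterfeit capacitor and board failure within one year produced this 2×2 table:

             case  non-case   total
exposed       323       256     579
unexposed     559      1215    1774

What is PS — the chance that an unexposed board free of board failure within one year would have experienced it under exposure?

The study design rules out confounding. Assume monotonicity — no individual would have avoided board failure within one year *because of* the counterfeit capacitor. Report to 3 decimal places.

p₁ = P(outcome | exposed) = 323/579 = 0.55786
p₀ = P(outcome | unexposed) = 559/1774 = 0.31511
Under exogeneity and monotonicity, PS = (p₁ − p₀) / (1 − p₀).
PS = (0.55786 − 0.31511) / (1 − 0.31511) = 0.24275 / 0.68489 ≈ 0.3544

PS ≈ 0.354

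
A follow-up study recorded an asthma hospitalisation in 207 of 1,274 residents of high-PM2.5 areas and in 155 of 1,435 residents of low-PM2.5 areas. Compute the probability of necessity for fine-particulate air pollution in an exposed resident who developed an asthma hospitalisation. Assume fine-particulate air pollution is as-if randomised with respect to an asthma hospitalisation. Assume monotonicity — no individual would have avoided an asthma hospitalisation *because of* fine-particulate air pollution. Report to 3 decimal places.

p₁ = P(outcome | exposed) = 207/1274 = 0.16248
p₀ = P(outcome | unexposed) = 155/1435 = 0.10801
Under exogeneity and monotonicity, PN = (p₁ − p₀) / p₁.
PN = (0.16248 − 0.10801) / 0.16248 = 0.054466 / 0.16248 ≈ 0.3352

PN ≈ 0.335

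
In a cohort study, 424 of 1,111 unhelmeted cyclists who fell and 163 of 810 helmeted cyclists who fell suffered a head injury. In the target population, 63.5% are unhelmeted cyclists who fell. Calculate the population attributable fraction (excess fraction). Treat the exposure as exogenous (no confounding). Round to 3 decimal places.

p₁ = P(outcome | exposed) = 424/1111 = 0.38164
p₀ = P(outcome | unexposed) = 163/810 = 0.20123
Overall risk P(Y=1) = π·p₁ + (1−π)·p₀ = 0.635×0.38164 + 0.365×0.20123 = 0.31579.
Under exogeneity, PAF = [P(Y=1) − p₀] / P(Y=1).
PAF = (0.31579 − 0.20123) / 0.31579 ≈ 0.3628

PAF ≈ 0.363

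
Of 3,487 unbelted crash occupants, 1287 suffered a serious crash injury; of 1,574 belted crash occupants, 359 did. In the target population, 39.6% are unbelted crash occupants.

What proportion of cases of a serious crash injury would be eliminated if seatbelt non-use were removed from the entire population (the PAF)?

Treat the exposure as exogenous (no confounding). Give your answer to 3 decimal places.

p₁ = P(outcome | exposed) = 1287/3487 = 0.36909
p₀ = P(outcome | unexposed) = 359/1574 = 0.22808
Overall risk P(Y=1) = π·p₁ + (1−π)·p₀ = 0.396×0.36909 + 0.604×0.22808 = 0.28392.
Under exogeneity, PAF = [P(Y=1) − p₀] / P(Y=1).
PAF = (0.28392 − 0.22808) / 0.28392 ≈ 0.1967

PAF ≈ 0.197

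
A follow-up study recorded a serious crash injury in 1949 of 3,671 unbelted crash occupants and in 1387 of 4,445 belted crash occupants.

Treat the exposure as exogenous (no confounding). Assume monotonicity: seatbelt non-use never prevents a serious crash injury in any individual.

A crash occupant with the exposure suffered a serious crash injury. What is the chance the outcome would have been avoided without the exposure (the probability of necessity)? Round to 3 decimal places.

p₁ = P(outcome | exposed) = 1949/3671 = 0.53092
p₀ = P(outcome | unexposed) = 1387/4445 = 0.31204
Under exogeneity and monotonicity, PN = (p₁ − p₀) / p₁.
PN = (0.53092 − 0.31204) / 0.53092 = 0.21888 / 0.53092 ≈ 0.4123

PN ≈ 0.412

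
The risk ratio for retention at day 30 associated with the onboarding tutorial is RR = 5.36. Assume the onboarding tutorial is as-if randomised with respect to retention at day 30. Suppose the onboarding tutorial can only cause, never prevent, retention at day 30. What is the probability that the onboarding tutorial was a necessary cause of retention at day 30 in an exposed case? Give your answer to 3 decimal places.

PN ≈ 0.813

Under exogeneity and monotonicity, PN = (RR − 1) / RR = 1 − 1/RR.
PN = (5.36 − 1) / 5.36 = 4.36 / 5.36 ≈ 0.8134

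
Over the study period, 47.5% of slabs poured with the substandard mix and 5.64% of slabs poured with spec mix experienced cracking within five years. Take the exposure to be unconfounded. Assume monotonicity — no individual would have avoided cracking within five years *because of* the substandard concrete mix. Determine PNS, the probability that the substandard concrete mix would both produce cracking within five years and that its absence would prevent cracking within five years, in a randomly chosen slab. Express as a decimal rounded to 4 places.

p₁ = 0.475, p₀ = 0.0564.
Under exogeneity and monotonicity, PNS = p₁ − p₀.
PNS = 0.475 − 0.0564 = 0.4186

PNS ≈ 0.4186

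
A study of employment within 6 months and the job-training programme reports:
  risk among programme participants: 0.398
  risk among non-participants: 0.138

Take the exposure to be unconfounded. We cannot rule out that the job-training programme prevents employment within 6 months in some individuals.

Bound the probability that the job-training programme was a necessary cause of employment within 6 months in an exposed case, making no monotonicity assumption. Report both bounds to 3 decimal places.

0.653 ≤ PN ≤ 1.000

Let p₁ = 0.398, p₀ = 0.138.
Under exogeneity alone the bounds on PN are max{0,(p₁−p₀)/p₁} ≤ PN ≤ min{1,(1−p₀)/p₁}.
  lower = (p₁ − p₀)/p₁ = 0.26 / 0.398 ≈ 0.6533
  upper = min{1, (1 − p₀)/p₁} = 0.862 / 0.398 ≈ 2.1658 → capped at 1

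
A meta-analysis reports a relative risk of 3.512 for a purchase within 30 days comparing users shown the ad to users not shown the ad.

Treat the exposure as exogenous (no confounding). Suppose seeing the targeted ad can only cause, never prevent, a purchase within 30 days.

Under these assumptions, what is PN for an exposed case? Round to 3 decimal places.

PN ≈ 0.715

Under exogeneity and monotonicity, PN = (RR − 1) / RR = 1 − 1/RR.
PN = (3.512 − 1) / 3.512 = 2.512 / 3.512 ≈ 0.7153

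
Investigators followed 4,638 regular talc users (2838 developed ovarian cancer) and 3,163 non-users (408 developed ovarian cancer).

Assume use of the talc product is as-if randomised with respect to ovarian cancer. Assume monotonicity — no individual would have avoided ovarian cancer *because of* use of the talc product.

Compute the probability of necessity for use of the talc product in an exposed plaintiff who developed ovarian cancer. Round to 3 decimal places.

PN ≈ 0.789

p₁ = P(outcome | exposed) = 2838/4638 = 0.6119
p₀ = P(outcome | unexposed) = 408/3163 = 0.12899
Under exogeneity and monotonicity, PN = (p₁ − p₀) / p₁.
PN = (0.6119 − 0.12899) / 0.6119 = 0.48291 / 0.6119 ≈ 0.7892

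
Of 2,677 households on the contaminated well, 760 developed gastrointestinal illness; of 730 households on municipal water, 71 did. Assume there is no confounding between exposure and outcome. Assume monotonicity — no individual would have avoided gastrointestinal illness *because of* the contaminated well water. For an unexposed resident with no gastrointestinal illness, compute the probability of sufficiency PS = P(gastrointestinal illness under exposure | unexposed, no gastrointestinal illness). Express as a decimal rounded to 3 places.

PS ≈ 0.207

p₁ = P(outcome | exposed) = 760/2677 = 0.2839
p₀ = P(outcome | unexposed) = 71/730 = 0.09726
Under exogeneity and monotonicity, PS = (p₁ − p₀) / (1 − p₀).
PS = (0.2839 − 0.09726) / (1 − 0.09726) = 0.18664 / 0.90274 ≈ 0.2067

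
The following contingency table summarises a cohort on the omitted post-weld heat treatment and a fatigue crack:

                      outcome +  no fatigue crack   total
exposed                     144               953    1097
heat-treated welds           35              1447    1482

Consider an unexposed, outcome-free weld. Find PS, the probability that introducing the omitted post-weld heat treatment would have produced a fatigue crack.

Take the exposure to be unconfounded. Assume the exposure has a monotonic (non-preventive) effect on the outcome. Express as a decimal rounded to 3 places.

PS ≈ 0.110

p₁ = P(outcome | exposed) = 144/1097 = 0.13127
p₀ = P(outcome | unexposed) = 35/1482 = 0.023617
Under exogeneity and monotonicity, PS = (p₁ − p₀)/(1 − p₀).
PS = (0.13127 − 0.023617) / 0.97638 ≈ 0.1103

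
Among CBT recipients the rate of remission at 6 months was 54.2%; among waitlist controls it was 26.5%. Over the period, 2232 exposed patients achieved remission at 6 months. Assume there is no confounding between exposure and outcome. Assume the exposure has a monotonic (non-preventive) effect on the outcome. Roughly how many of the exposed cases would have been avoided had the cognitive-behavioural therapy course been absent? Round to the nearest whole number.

about 1141 cases

p₁ = 0.542, p₀ = 0.265.
PN = (p₁ − p₀)/p₁ = (0.542 − 0.265) / 0.542 ≈ 0.51107.
Attributable cases ≈ PN × (exposed cases) = 0.51107 × 2232 ≈ 1140.71.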